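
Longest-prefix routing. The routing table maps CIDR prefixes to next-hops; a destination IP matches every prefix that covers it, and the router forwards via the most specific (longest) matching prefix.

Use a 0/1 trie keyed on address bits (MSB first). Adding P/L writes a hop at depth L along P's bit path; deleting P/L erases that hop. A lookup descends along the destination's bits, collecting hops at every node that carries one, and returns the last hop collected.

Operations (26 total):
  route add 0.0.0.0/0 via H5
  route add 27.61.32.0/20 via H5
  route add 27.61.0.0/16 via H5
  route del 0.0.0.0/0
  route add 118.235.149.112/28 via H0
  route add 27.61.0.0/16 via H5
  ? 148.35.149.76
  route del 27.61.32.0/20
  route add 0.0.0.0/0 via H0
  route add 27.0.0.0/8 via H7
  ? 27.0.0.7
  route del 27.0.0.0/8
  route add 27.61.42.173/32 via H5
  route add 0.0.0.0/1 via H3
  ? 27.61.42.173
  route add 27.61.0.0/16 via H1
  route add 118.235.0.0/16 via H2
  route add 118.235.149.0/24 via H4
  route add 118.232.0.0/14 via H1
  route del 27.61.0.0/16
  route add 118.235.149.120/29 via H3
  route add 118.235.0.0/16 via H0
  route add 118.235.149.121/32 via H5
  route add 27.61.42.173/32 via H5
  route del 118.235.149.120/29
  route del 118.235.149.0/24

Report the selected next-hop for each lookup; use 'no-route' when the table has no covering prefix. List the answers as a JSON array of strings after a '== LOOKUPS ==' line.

Apply in order:
  + 0.0.0.0/0 (H5) depth=0
  + 27.61.32.0/20 (H5) depth=20
  + 27.61.0.0/16 (H5) depth=16
  del 0.0.0.0/0 (clear depth 0)
  + 118.235.149.112/28 (H0) depth=28
  + 27.61.0.0/16 (H5) depth=16
  lookup 148.35.149.76: bits ε walk d0:- -> no-route
  del 27.61.32.0/20 (clear depth 20)
  + 0.0.0.0/0 (H0) depth=0
  + 27.0.0.0/8 (H7) depth=8
  lookup 27.0.0.7: bits 0001101100 walk d0:H0→d1:-→d2:-→d3:-→d4:-→d5:-→d6:-→d7:-→d8:H7→d9:-→d10:- -> H7
  del 27.0.0.0/8 (clear depth 8)
  + 27.61.42.173/32 (H5) depth=32
  + 0.0.0.0/1 (H3) depth=1
  lookup 27.61.42.173: bits 00011011001111010010101010101101 walk d0:H0→d1:H3→d2:-→d3:-→d4:-→d5:-→d6:-→d7:-→d8:-→d9:-→d10:-→d11:-→d12:-→d13:-→d14:-→d15:-→d16:H5→d17:-→d18:-→d19:-→d20:-→d21:-→d22:-→d23:-→d24:-→d25:-→d26:-→d27:-→d28:-→d29:-→d30:-→d31:-→d32:H5 -> H5
  + 27.61.0.0/16 (H1) depth=16
  + 118.235.0.0/16 (H2) depth=16
  + 118.235.149.0/24 (H4) depth=24
  + 118.232.0.0/14 (H1) depth=14
  del 27.61.0.0/16 (clear depth 16)
  + 118.235.149.120/29 (H3) depth=29
  + 118.235.0.0/16 (H0) depth=16
  + 118.235.149.121/32 (H5) depth=32
  + 27.61.42.173/32 (H5) depth=32
  del 118.235.149.120/29 (clear depth 29)
  del 118.235.149.0/24 (clear depth 24)

== LOOKUPS ==
["no-route","H7","H5"]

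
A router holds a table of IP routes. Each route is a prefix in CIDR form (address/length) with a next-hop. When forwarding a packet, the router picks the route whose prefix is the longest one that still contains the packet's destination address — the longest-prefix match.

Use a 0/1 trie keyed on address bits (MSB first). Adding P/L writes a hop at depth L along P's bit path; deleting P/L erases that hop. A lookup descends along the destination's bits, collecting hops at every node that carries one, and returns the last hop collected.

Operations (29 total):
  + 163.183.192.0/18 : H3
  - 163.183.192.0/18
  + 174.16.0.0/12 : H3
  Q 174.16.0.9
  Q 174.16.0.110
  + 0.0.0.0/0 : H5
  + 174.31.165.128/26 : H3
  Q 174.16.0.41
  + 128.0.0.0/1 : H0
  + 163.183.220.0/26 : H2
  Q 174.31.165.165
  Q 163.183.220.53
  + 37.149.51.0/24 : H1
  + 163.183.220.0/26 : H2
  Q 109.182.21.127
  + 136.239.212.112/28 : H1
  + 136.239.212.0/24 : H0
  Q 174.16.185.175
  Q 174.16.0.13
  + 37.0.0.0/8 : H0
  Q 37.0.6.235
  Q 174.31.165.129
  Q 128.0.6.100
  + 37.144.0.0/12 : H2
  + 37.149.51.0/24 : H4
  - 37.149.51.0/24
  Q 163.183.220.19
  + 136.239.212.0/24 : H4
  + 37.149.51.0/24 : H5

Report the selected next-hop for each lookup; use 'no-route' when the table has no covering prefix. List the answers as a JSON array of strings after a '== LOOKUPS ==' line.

Apply in order:
  add 163.183.192.0/18 -> H3 at depth 18
  - 163.183.192.0/18 clear@18
  add 174.16.0.0/12 -> H3 at depth 12
  Q 174.16.0.9: descend 101011100001 ; hops seen [H3] ; pick H3
  Q 174.16.0.110: descend 101011100001 ; hops seen [H3] ; pick H3
  add 0.0.0.0/0 -> H5 at depth 0
  add 174.31.165.128/26 -> H3 at depth 26
  Q 174.16.0.41: descend 101011100001 ; hops seen [H5,H3] ; pick H3
  add 128.0.0.0/1 -> H0 at depth 1
  add 163.183.220.0/26 -> H2 at depth 26
  Q 174.31.165.165: descend 10101110000111111010010110 ; hops seen [H5,H0,H3,H3] ; pick H3
  Q 163.183.220.53: descend 10100011101101111101110000 ; hops seen [H5,H0,H2] ; pick H2
  add 37.149.51.0/24 -> H1 at depth 24
  add 163.183.220.0/26 -> H2 at depth 26
  Q 109.182.21.127: descend 0 ; hops seen [H5] ; pick H5
  add 136.239.212.112/28 -> H1 at depth 28
  add 136.239.212.0/24 -> H0 at depth 24
  Q 174.16.185.175: descend 101011100001 ; hops seen [H5,H0,H3] ; pick H3
  Q 174.16.0.13: descend 101011100001 ; hops seen [H5,H0,H3] ; pick H3
  add 37.0.0.0/8 -> H0 at depth 8
  Q 37.0.6.235: descend 00100101 ; hops seen [H5,H0] ; pick H0
  Q 174.31.165.129: descend 10101110000111111010010110 ; hops seen [H5,H0,H3,H3] ; pick H3
  Q 128.0.6.100: descend 1000 ; hops seen [H5,H0] ; pick H0
  add 37.144.0.0/12 -> H2 at depth 12
  add 37.149.51.0/24 -> H4 at depth 24
  - 37.149.51.0/24 clear@24
  Q 163.183.220.19: descend 10100011101101111101110000 ; hops seen [H5,H0,H2] ; pick H2
  add 136.239.212.0/24 -> H4 at depth 24
  add 37.149.51.0/24 -> H5 at depth 24

== LOOKUPS ==
["H3","H3","H3","H3","H2","H5","H3","H3","H0","H3","H0","H2"]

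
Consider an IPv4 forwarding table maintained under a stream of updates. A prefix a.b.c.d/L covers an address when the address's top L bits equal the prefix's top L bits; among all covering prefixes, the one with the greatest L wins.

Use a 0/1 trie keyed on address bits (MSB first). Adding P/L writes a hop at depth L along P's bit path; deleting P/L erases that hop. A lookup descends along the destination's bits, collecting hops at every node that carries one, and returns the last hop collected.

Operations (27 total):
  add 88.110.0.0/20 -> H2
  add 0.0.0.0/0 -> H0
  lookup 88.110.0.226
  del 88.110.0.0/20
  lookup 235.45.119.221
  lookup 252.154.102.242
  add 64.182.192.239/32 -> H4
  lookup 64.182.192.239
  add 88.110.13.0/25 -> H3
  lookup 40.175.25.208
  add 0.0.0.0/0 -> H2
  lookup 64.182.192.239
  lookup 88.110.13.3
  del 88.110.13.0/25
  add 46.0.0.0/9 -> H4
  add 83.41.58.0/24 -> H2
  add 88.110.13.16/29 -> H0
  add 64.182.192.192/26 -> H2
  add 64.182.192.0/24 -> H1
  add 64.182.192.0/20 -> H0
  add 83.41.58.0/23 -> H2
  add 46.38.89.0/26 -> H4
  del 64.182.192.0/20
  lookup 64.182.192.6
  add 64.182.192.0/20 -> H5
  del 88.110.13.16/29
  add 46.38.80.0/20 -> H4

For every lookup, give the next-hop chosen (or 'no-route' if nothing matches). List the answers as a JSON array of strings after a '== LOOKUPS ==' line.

Apply in order:
  add 88.110.0.0/20 -> H2 at depth 20
  add 0.0.0.0/0 -> H0 at depth 0
  Q 88.110.0.226: descend 01011000011011100000 ; hops seen [H0,H2] ; pick H2
  del 88.110.0.0/20 (clear depth 20)
  Q 235.45.119.221: descend ε ; hops seen [H0] ; pick H0
  Q 252.154.102.242: descend ε ; hops seen [H0] ; pick H0
  add 64.182.192.239/32 -> H4 at depth 32
  Q 64.182.192.239: descend 01000000101101101100000011101111 ; hops seen [H0,H4] ; pick H4
  add 88.110.13.0/25 -> H3 at depth 25
  Q 40.175.25.208: descend 0 ; hops seen [H0] ; pick H0
  add 0.0.0.0/0 -> H2 at depth 0
  Q 64.182.192.239: descend 01000000101101101100000011101111 ; hops seen [H2,H4] ; pick H4
  Q 88.110.13.3: descend 0101100001101110000011010 ; hops seen [H2,H3] ; pick H3
  del 88.110.13.0/25 (clear depth 25)
  add 46.0.0.0/9 -> H4 at depth 9
  add 83.41.58.0/24 -> H2 at depth 24
  add 88.110.13.16/29 -> H0 at depth 29
  add 64.182.192.192/26 -> H2 at depth 26
  add 64.182.192.0/24 -> H1 at depth 24
  add 64.182.192.0/20 -> H0 at depth 20
  add 83.41.58.0/23 -> H2 at depth 23
  add 46.38.89.0/26 -> H4 at depth 26
  del 64.182.192.0/20 (clear depth 20)
  Q 64.182.192.6: descend 010000001011011011000000 ; hops seen [H2,H1] ; pick H1
  add 64.182.192.0/20 -> H5 at depth 20
  del 88.110.13.16/29 (clear depth 29)
  add 46.38.80.0/20 -> H4 at depth 20

== LOOKUPS ==
["H2","H0","H0","H4","H0","H4","H3","H1"]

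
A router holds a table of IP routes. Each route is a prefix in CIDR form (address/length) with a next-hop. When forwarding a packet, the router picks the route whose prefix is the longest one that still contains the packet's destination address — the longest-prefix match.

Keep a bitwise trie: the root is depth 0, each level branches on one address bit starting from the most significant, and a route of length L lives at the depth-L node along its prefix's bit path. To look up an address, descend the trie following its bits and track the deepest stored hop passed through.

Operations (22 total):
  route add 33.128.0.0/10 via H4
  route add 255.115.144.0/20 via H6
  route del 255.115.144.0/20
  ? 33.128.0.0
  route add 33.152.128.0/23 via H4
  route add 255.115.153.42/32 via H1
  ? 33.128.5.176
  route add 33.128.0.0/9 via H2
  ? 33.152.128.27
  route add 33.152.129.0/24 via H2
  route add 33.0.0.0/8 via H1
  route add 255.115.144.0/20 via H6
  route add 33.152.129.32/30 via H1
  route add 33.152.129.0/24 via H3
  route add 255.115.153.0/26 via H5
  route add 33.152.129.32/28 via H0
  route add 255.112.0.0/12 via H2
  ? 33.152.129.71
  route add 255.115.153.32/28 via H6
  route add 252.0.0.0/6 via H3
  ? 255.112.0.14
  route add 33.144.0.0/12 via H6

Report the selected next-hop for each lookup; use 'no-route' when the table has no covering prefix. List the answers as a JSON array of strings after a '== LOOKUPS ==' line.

Trace:
  add 33.128.0.0/10 -> H4 at depth 10
  add 255.115.144.0/20 -> H6 at depth 20
  - 255.115.144.0/20 clear@20
  lookup 33.128.0.0: bits 0010000110 walk d0:-→d1:-→d2:-→d3:-→d4:-→d5:-→d6:-→d7:-→d8:-→d9:-→d10:H4 -> H4
  add 33.152.128.0/23 -> H4 at depth 23
  add 255.115.153.42/32 -> H1 at depth 32
  lookup 33.128.5.176: bits 00100001100 walk d0:-→d1:-→d2:-→d3:-→d4:-→d5:-→d6:-→d7:-→d8:-→d9:-→d10:H4→d11:- -> H4
  add 33.128.0.0/9 -> H2 at depth 9
  lookup 33.152.128.27: bits 00100001100110001000000 walk d0:-→d1:-→d2:-→d3:-→d4:-→d5:-→d6:-→d7:-→d8:-→d9:H2→d10:H4→d11:-→d12:-→d13:-→d14:-→d15:-→d16:-→d17:-→d18:-→d19:-→d20:-→d21:-→d22:-→d23:H4 -> H4
  add 33.152.129.0/24 -> H2 at depth 24
  add 33.0.0.0/8 -> H1 at depth 8
  add 255.115.144.0/20 -> H6 at depth 20
  add 33.152.129.32/30 -> H1 at depth 30
  add 33.152.129.0/24 -> H3 at depth 24
  add 255.115.153.0/26 -> H5 at depth 26
  add 33.152.129.32/28 -> H0 at depth 28
  add 255.112.0.0/12 -> H2 at depth 12
  lookup 33.152.129.71: bits 0010000110011000100000010 walk d0:-→d1:-→d2:-→d3:-→d4:-→d5:-→d6:-→d7:-→d8:H1→d9:H2→d10:H4→d11:-→d12:-→d13:-→d14:-→d15:-→d16:-→d17:-→d18:-→d19:-→d20:-→d21:-→d22:-→d23:H4→d24:H3→d25:- -> H3
  add 255.115.153.32/28 -> H6 at depth 28
  add 252.0.0.0/6 -> H3 at depth 6
  lookup 255.112.0.14: bits 11111111011100 walk d0:-→d1:-→d2:-→d3:-→d4:-→d5:-→d6:H3→d7:-→d8:-→d9:-→d10:-→d11:-→d12:H2→d13:-→d14:- -> H2
  add 33.144.0.0/12 -> H6 at depth 12

== LOOKUPS ==
["H4","H4","H4","H3","H2"]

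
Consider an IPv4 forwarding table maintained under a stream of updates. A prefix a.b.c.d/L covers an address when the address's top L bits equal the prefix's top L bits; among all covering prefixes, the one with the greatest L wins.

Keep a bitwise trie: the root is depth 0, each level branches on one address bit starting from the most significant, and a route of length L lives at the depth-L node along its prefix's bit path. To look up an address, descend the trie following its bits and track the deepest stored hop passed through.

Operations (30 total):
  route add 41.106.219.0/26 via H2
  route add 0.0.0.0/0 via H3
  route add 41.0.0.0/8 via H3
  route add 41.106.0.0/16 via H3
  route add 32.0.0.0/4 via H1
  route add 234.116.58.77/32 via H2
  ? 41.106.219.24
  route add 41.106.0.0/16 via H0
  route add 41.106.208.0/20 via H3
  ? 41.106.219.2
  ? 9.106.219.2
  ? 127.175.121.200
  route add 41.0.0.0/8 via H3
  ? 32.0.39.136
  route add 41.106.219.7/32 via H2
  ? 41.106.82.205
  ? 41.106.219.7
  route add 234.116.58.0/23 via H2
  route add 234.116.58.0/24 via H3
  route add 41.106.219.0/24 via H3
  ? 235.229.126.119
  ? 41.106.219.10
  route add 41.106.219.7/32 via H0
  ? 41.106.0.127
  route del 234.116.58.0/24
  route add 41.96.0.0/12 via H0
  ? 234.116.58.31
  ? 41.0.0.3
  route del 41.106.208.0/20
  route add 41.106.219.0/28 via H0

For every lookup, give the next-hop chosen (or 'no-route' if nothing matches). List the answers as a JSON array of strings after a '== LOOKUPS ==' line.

Process each operation:
  add 41.106.219.0/26 -> H2 at depth 26
  add 0.0.0.0/0 -> H3 at depth 0
  add 41.0.0.0/8 -> H3 at depth 8
  add 41.106.0.0/16 -> H3 at depth 16
  add 32.0.0.0/4 -> H1 at depth 4
  add 234.116.58.77/32 -> H2 at depth 32
  Q 41.106.219.24: descend 00101001011010101101101100 ; hops seen [H3,H1,H3,H3,H2] ; pick H2
  add 41.106.0.0/16 -> H0 at depth 16
  add 41.106.208.0/20 -> H3 at depth 20
  Q 41.106.219.2: descend 00101001011010101101101100 ; hops seen [H3,H1,H3,H0,H3,H2] ; pick H2
  Q 9.106.219.2: descend 00 ; hops seen [H3] ; pick H3
  Q 127.175.121.200: descend 0 ; hops seen [H3] ; pick H3
  add 41.0.0.0/8 -> H3 at depth 8
  Q 32.0.39.136: descend 0010 ; hops seen [H3,H1] ; pick H1
  add 41.106.219.7/32 -> H2 at depth 32
  Q 41.106.82.205: descend 0010100101101010 ; hops seen [H3,H1,H3,H0] ; pick H0
  Q 41.106.219.7: descend 00101001011010101101101100000111 ; hops seen [H3,H1,H3,H0,H3,H2,H2] ; pick H2
  add 234.116.58.0/23 -> H2 at depth 23
  add 234.116.58.0/24 -> H3 at depth 24
  add 41.106.219.0/24 -> H3 at depth 24
  Q 235.229.126.119: descend 1110101 ; hops seen [H3] ; pick H3
  Q 41.106.219.10: descend 0010100101101010110110110000 ; hops seen [H3,H1,H3,H0,H3,H3,H2] ; pick H2
  add 41.106.219.7/32 -> H0 at depth 32
  Q 41.106.0.127: descend 0010100101101010 ; hops seen [H3,H1,H3,H0] ; pick H0
  - 234.116.58.0/24 clear@24
  add 41.96.0.0/12 -> H0 at depth 12
  Q 234.116.58.31: descend 1110101001110100001110100 ; hops seen [H3,H2] ; pick H2
  Q 41.0.0.3: descend 001010010 ; hops seen [H3,H1,H3] ; pick H3
  - 41.106.208.0/20 clear@20
  add 41.106.219.0/28 -> H0 at depth 28

== LOOKUPS ==
["H2","H2","H3","H3","H1","H0","H2","H3","H2","H0","H2","H3"]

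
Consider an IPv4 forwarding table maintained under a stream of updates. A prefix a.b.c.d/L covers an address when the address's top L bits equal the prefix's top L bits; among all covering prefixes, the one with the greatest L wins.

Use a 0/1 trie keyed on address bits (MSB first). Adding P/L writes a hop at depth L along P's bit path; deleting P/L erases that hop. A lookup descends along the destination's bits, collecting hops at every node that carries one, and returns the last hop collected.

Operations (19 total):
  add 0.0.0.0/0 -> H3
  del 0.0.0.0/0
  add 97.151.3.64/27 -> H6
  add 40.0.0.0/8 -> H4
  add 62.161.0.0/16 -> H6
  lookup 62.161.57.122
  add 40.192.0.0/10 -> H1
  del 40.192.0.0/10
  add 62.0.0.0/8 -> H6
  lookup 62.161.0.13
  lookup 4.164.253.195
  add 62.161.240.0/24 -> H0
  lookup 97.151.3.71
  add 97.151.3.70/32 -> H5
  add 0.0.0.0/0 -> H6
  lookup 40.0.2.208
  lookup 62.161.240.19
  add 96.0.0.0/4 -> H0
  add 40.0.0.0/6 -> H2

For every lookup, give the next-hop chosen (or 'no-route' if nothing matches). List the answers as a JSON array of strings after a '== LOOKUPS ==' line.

Trace:
  add 0.0.0.0/0 -> H3 at depth 0
  - 0.0.0.0/0 clear@0
  add 97.151.3.64/27 -> H6 at depth 27
  add 40.0.0.0/8 -> H4 at depth 8
  add 62.161.0.0/16 -> H6 at depth 16
  ? 62.161.57.122  path d0:-→d1:-→d2:-→d3:-→d4:-→d5:-→d6:-→d7:-→d8:-→d9:-→d10:-→d11:-→d12:-→d13:-→d14:-→d15:-→d16:H6  best=H6
  add 40.192.0.0/10 -> H1 at depth 10
  - 40.192.0.0/10 clear@10
  add 62.0.0.0/8 -> H6 at depth 8
  ? 62.161.0.13  path d0:-→d1:-→d2:-→d3:-→d4:-→d5:-→d6:-→d7:-→d8:H6→d9:-→d10:-→d11:-→d12:-→d13:-→d14:-→d15:-→d16:H6  best=H6
  ? 4.164.253.195  path d0:-→d1:-→d2:-  best=no-route
  add 62.161.240.0/24 -> H0 at depth 24
  ? 97.151.3.71  path d0:-→d1:-→d2:-→d3:-→d4:-→d5:-→d6:-→d7:-→d8:-→d9:-→d10:-→d11:-→d12:-→d13:-→d14:-→d15:-→d16:-→d17:-→d18:-→d19:-→d20:-→d21:-→d22:-→d23:-→d24:-→d25:-→d26:-→d27:H6  best=H6
  add 97.151.3.70/32 -> H5 at depth 32
  add 0.0.0.0/0 -> H6 at depth 0
  ? 40.0.2.208  path d0:H6→d1:-→d2:-→d3:-→d4:-→d5:-→d6:-→d7:-→d8:H4  best=H4
  ? 62.161.240.19  path d0:H6→d1:-→d2:-→d3:-→d4:-→d5:-→d6:-→d7:-→d8:H6→d9:-→d10:-→d11:-→d12:-→d13:-→d14:-→d15:-→d16:H6→d17:-→d18:-→d19:-→d20:-→d21:-→d22:-→d23:-→d24:H0  best=H0
  add 96.0.0.0/4 -> H0 at depth 4
  add 40.0.0.0/6 -> H2 at depth 6

== LOOKUPS ==
["H6","H6","no-route","H6","H4","H0"]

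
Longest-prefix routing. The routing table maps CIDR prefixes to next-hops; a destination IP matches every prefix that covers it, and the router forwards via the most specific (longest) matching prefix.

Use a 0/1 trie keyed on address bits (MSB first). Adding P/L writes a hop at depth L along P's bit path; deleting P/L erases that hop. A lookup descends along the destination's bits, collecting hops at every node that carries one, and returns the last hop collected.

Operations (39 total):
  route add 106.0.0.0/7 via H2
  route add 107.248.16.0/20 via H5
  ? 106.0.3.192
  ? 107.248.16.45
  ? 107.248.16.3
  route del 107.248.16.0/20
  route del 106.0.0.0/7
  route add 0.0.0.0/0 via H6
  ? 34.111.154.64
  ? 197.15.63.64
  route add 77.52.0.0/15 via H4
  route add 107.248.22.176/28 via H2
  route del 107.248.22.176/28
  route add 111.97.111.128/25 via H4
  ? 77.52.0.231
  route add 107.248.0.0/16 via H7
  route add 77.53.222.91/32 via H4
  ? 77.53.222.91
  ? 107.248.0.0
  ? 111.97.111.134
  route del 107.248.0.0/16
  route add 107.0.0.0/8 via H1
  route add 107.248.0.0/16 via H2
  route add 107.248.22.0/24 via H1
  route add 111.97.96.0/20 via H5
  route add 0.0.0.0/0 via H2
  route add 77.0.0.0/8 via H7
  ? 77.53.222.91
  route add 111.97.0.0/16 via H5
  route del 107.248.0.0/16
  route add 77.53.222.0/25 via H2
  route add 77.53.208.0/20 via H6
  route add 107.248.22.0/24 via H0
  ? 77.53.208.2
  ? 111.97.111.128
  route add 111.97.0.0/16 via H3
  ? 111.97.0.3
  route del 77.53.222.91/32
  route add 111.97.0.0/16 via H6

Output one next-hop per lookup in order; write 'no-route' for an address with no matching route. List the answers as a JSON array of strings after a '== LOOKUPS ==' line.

Apply in order:
  add 106.0.0.0/7 -> H2 at depth 7
  add 107.248.16.0/20 -> H5 at depth 20
  Q 106.0.3.192: descend 0110101 ; hops seen [H2] ; pick H2
  Q 107.248.16.45: descend 01101011111110000001 ; hops seen [H2,H5] ; pick H5
  Q 107.248.16.3: descend 01101011111110000001 ; hops seen [H2,H5] ; pick H5
  del 107.248.16.0/20 (clear depth 20)
  del 106.0.0.0/7 (clear depth 7)
  add 0.0.0.0/0 -> H6 at depth 0
  Q 34.111.154.64: descend 0 ; hops seen [H6] ; pick H6
  Q 197.15.63.64: descend ε ; hops seen [H6] ; pick H6
  add 77.52.0.0/15 -> H4 at depth 15
  add 107.248.22.176/28 -> H2 at depth 28
  del 107.248.22.176/28 (clear depth 28)
  add 111.97.111.128/25 -> H4 at depth 25
  Q 77.52.0.231: descend 010011010011010 ; hops seen [H6,H4] ; pick H4
  add 107.248.0.0/16 -> H7 at depth 16
  add 77.53.222.91/32 -> H4 at depth 32
  Q 77.53.222.91: descend 01001101001101011101111001011011 ; hops seen [H6,H4,H4] ; pick H4
  Q 107.248.0.0: descend 0110101111111000000 ; hops seen [H6,H7] ; pick H7
  Q 111.97.111.134: descend 0110111101100001011011111 ; hops seen [H6,H4] ; pick H4
  del 107.248.0.0/16 (clear depth 16)
  add 107.0.0.0/8 -> H1 at depth 8
  add 107.248.0.0/16 -> H2 at depth 16
  add 107.248.22.0/24 -> H1 at depth 24
  add 111.97.96.0/20 -> H5 at depth 20
  add 0.0.0.0/0 -> H2 at depth 0
  add 77.0.0.0/8 -> H7 at depth 8
  Q 77.53.222.91: descend 01001101001101011101111001011011 ; hops seen [H2,H7,H4,H4] ; pick H4
  add 111.97.0.0/16 -> H5 at depth 16
  del 107.248.0.0/16 (clear depth 16)
  add 77.53.222.0/25 -> H2 at depth 25
  add 77.53.208.0/20 -> H6 at depth 20
  add 107.248.22.0/24 -> H0 at depth 24
  Q 77.53.208.2: descend 01001101001101011101 ; hops seen [H2,H7,H4,H6] ; pick H6
  Q 111.97.111.128: descend 0110111101100001011011111 ; hops seen [H2,H5,H5,H4] ; pick H4
  add 111.97.0.0/16 -> H3 at depth 16
  Q 111.97.0.3: descend 01101111011000010 ; hops seen [H2,H3] ; pick H3
  del 77.53.222.91/32 (clear depth 32)
  add 111.97.0.0/16 -> H6 at depth 16

== LOOKUPS ==
["H2","H5","H5","H6","H6","H4","H4","H7","H4","H4","H6","H4","H3"]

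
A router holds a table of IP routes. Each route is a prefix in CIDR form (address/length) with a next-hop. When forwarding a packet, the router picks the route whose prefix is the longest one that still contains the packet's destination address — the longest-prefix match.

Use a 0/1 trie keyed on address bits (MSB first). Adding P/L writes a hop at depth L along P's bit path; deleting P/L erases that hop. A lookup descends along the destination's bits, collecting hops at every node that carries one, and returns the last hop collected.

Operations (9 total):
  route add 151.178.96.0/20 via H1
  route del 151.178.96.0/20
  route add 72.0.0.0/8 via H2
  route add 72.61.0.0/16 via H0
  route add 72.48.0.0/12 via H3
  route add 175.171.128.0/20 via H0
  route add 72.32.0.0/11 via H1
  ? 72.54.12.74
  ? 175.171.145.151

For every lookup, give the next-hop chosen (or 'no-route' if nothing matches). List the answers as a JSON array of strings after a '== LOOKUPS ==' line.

Apply in order:
  + 151.178.96.0/20 (H1) depth=20
  del 151.178.96.0/20 (clear depth 20)
  + 72.0.0.0/8 (H2) depth=8
  + 72.61.0.0/16 (H0) depth=16
  + 72.48.0.0/12 (H3) depth=12
  + 175.171.128.0/20 (H0) depth=20
  + 72.32.0.0/11 (H1) depth=11
  lookup 72.54.12.74: bits 010010000011 walk d0:-→d1:-→d2:-→d3:-→d4:-→d5:-→d6:-→d7:-→d8:H2→d9:-→d10:-→d11:H1→d12:H3 -> H3
  lookup 175.171.145.151: bits 1010111110101011100 walk d0:-→d1:-→d2:-→d3:-→d4:-→d5:-→d6:-→d7:-→d8:-→d9:-→d10:-→d11:-→d12:-→d13:-→d14:-→d15:-→d16:-→d17:-→d18:-→d19:- -> no-route

== LOOKUPS ==
["H3","no-route"]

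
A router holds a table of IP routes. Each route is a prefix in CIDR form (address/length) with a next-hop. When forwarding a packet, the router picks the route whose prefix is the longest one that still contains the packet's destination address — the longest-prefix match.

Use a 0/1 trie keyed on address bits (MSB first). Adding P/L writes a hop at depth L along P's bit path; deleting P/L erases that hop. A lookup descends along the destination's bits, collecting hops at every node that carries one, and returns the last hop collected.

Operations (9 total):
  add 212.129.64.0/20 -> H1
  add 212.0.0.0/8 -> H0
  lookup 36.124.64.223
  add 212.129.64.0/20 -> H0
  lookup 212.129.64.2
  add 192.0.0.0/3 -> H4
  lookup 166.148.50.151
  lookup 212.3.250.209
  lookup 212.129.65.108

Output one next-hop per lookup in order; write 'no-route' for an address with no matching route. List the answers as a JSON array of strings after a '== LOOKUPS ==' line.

Apply in order:
  add 212.129.64.0/20 -> H1 at depth 20
  add 212.0.0.0/8 -> H0 at depth 8
  Q 36.124.64.223: descend ε ; hops seen [∅] ; pick no-route
  add 212.129.64.0/20 -> H0 at depth 20
  Q 212.129.64.2: descend 11010100100000010100 ; hops seen [H0,H0] ; pick H0
  add 192.0.0.0/3 -> H4 at depth 3
  Q 166.148.50.151: descend 1 ; hops seen [∅] ; pick no-route
  Q 212.3.250.209: descend 11010100 ; hops seen [H4,H0] ; pick H0
  Q 212.129.65.108: descend 11010100100000010100 ; hops seen [H4,H0,H0] ; pick H0

== LOOKUPS ==
["no-route","H0","no-route","H0","H0"]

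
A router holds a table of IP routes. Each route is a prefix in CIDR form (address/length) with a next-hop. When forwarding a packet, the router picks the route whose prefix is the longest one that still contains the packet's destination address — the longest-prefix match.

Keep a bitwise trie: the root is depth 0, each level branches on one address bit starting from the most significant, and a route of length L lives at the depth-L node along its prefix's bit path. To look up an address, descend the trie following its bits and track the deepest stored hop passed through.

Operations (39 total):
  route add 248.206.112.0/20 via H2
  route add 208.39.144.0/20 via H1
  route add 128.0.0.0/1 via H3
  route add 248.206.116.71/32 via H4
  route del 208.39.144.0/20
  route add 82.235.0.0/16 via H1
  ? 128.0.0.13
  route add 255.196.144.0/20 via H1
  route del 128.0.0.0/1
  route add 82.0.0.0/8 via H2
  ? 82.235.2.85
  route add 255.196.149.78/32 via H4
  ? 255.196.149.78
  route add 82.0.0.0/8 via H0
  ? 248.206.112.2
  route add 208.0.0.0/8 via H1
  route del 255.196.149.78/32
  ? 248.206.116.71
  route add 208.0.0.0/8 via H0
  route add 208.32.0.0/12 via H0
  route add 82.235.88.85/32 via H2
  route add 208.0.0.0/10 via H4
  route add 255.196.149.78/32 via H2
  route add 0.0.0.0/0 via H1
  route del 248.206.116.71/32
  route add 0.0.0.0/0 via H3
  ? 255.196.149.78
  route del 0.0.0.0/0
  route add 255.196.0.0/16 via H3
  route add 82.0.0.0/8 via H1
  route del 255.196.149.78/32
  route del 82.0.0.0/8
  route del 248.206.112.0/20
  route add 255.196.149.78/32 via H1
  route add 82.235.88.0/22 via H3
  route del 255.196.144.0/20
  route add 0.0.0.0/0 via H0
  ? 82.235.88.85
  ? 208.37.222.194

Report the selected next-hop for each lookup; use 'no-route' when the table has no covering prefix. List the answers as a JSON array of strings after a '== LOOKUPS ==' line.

Process each operation:
  + 248.206.112.0/20 (H2) depth=20
  + 208.39.144.0/20 (H1) depth=20
  + 128.0.0.0/1 (H3) depth=1
  + 248.206.116.71/32 (H4) depth=32
  del 208.39.144.0/20 (clear depth 20)
  + 82.235.0.0/16 (H1) depth=16
  lookup 128.0.0.13: bits 1 walk d0:-→d1:H3 -> H3
  + 255.196.144.0/20 (H1) depth=20
  del 128.0.0.0/1 (clear depth 1)
  + 82.0.0.0/8 (H2) depth=8
  lookup 82.235.2.85: bits 0101001011101011 walk d0:-→d1:-→d2:-→d3:-→d4:-→d5:-→d6:-→d7:-→d8:H2→d9:-→d10:-→d11:-→d12:-→d13:-→d14:-→d15:-→d16:H1 -> H1
  + 255.196.149.78/32 (H4) depth=32
  lookup 255.196.149.78: bits 11111111110001001001010101001110 walk d0:-→d1:-→d2:-→d3:-→d4:-→d5:-→d6:-→d7:-→d8:-→d9:-→d10:-→d11:-→d12:-→d13:-→d14:-→d15:-→d16:-→d17:-→d18:-→d19:-→d20:H1→d21:-→d22:-→d23:-→d24:-→d25:-→d26:-→d27:-→d28:-→d29:-→d30:-→d31:-→d32:H4 -> H4
  + 82.0.0.0/8 (H0) depth=8
  lookup 248.206.112.2: bits 111110001100111001110 walk d0:-→d1:-→d2:-→d3:-→d4:-→d5:-→d6:-→d7:-→d8:-→d9:-→d10:-→d11:-→d12:-→d13:-→d14:-→d15:-→d16:-→d17:-→d18:-→d19:-→d20:H2→d21:- -> H2
  + 208.0.0.0/8 (H1) depth=8
  del 255.196.149.78/32 (clear depth 32)
  lookup 248.206.116.71: bits 11111000110011100111010001000111 walk d0:-→d1:-→d2:-→d3:-→d4:-→d5:-→d6:-→d7:-→d8:-→d9:-→d10:-→d11:-→d12:-→d13:-→d14:-→d15:-→d16:-→d17:-→d18:-→d19:-→d20:H2→d21:-→d22:-→d23:-→d24:-→d25:-→d26:-→d27:-→d28:-→d29:-→d30:-→d31:-→d32:H4 -> H4
  + 208.0.0.0/8 (H0) depth=8
  + 208.32.0.0/12 (H0) depth=12
  + 82.235.88.85/32 (H2) depth=32
  + 208.0.0.0/10 (H4) depth=10
  + 255.196.149.78/32 (H2) depth=32
  + 0.0.0.0/0 (H1) depth=0
  del 248.206.116.71/32 (clear depth 32)
  + 0.0.0.0/0 (H3) depth=0
  lookup 255.196.149.78: bits 11111111110001001001010101001110 walk d0:H3→d1:-→d2:-→d3:-→d4:-→d5:-→d6:-→d7:-→d8:-→d9:-→d10:-→d11:-→d12:-→d13:-→d14:-→d15:-→d16:-→d17:-→d18:-→d19:-→d20:H1→d21:-→d22:-→d23:-→d24:-→d25:-→d26:-→d27:-→d28:-→d29:-→d30:-→d31:-→d32:H2 -> H2
  del 0.0.0.0/0 (clear depth 0)
  + 255.196.0.0/16 (H3) depth=16
  + 82.0.0.0/8 (H1) depth=8
  del 255.196.149.78/32 (clear depth 32)
  del 82.0.0.0/8 (clear depth 8)
  del 248.206.112.0/20 (clear depth 20)
  + 255.196.149.78/32 (H1) depth=32
  + 82.235.88.0/22 (H3) depth=22
  del 255.196.144.0/20 (clear depth 20)
  + 0.0.0.0/0 (H0) depth=0
  lookup 82.235.88.85: bits 01010010111010110101100001010101 walk d0:H0→d1:-→d2:-→d3:-→d4:-→d5:-→d6:-→d7:-→d8:-→d9:-→d10:-→d11:-→d12:-→d13:-→d14:-→d15:-→d16:H1→d17:-→d18:-→d19:-→d20:-→d21:-→d22:H3→d23:-→d24:-→d25:-→d26:-→d27:-→d28:-→d29:-→d30:-→d31:-→d32:H2 -> H2
  lookup 208.37.222.194: bits 11010000001001 walk d0:H0→d1:-→d2:-→d3:-→d4:-→d5:-→d6:-→d7:-→d8:H0→d9:-→d10:H4→d11:-→d12:H0→d13:-→d14:- -> H0

== LOOKUPS ==
["H3","H1","H4","H2","H4","H2","H2","H0"]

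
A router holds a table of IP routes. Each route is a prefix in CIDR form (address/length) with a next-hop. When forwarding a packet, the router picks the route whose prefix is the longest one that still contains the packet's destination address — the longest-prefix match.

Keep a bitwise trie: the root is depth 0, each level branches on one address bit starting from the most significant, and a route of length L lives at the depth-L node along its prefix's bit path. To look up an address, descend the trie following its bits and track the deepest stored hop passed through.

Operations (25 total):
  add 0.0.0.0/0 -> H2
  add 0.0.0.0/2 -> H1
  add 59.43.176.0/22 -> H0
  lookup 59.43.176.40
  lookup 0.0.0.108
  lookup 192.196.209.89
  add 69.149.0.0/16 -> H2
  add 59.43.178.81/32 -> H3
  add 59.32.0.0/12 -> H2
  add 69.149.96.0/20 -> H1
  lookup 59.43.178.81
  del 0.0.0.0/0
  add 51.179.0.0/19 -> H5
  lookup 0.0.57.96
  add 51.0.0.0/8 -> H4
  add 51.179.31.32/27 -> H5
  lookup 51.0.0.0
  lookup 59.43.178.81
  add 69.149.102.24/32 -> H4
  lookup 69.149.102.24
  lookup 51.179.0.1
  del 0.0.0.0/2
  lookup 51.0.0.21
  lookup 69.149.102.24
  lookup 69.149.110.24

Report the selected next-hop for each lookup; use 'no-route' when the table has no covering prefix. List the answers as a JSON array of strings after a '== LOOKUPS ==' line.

Process each operation:
  add 0.0.0.0/0 -> H2 at depth 0
  add 0.0.0.0/2 -> H1 at depth 2
  add 59.43.176.0/22 -> H0 at depth 22
  lookup 59.43.176.40: bits 0011101100101011101100 walk d0:H2→d1:-→d2:H1→d3:-→d4:-→d5:-→d6:-→d7:-→d8:-→d9:-→d10:-→d11:-→d12:-→d13:-→d14:-→d15:-→d16:-→d17:-→d18:-→d19:-→d20:-→d21:-→d22:H0 -> H0
  lookup 0.0.0.108: bits 00 walk d0:H2→d1:-→d2:H1 -> H1
  lookup 192.196.209.89: bits ε walk d0:H2 -> H2
  add 69.149.0.0/16 -> H2 at depth 16
  add 59.43.178.81/32 -> H3 at depth 32
  add 59.32.0.0/12 -> H2 at depth 12
  add 69.149.96.0/20 -> H1 at depth 20
  lookup 59.43.178.81: bits 00111011001010111011001001010001 walk d0:H2→d1:-→d2:H1→d3:-→d4:-→d5:-→d6:-→d7:-→d8:-→d9:-→d10:-→d11:-→d12:H2→d13:-→d14:-→d15:-→d16:-→d17:-→d18:-→d19:-→d20:-→d21:-→d22:H0→d23:-→d24:-→d25:-→d26:-→d27:-→d28:-→d29:-→d30:-→d31:-→d32:H3 -> H3
  del 0.0.0.0/0 (clear depth 0)
  add 51.179.0.0/19 -> H5 at depth 19
  lookup 0.0.57.96: bits 00 walk d0:-→d1:-→d2:H1 -> H1
  add 51.0.0.0/8 -> H4 at depth 8
  add 51.179.31.32/27 -> H5 at depth 27
  lookup 51.0.0.0: bits 00110011 walk d0:-→d1:-→d2:H1→d3:-→d4:-→d5:-→d6:-→d7:-→d8:H4 -> H4
  lookup 59.43.178.81: bits 00111011001010111011001001010001 walk d0:-→d1:-→d2:H1→d3:-→d4:-→d5:-→d6:-→d7:-→d8:-→d9:-→d10:-→d11:-→d12:H2→d13:-→d14:-→d15:-→d16:-→d17:-→d18:-→d19:-→d20:-→d21:-→d22:H0→d23:-→d24:-→d25:-→d26:-→d27:-→d28:-→d29:-→d30:-→d31:-→d32:H3 -> H3
  add 69.149.102.24/32 -> H4 at depth 32
  lookup 69.149.102.24: bits 01000101100101010110011000011000 walk d0:-→d1:-→d2:-→d3:-→d4:-→d5:-→d6:-→d7:-→d8:-→d9:-→d10:-→d11:-→d12:-→d13:-→d14:-→d15:-→d16:H2→d17:-→d18:-→d19:-→d20:H1→d21:-→d22:-→d23:-→d24:-→d25:-→d26:-→d27:-→d28:-→d29:-→d30:-→d31:-→d32:H4 -> H4
  lookup 51.179.0.1: bits 0011001110110011000 walk d0:-→d1:-→d2:H1→d3:-→d4:-→d5:-→d6:-→d7:-→d8:H4→d9:-→d10:-→d11:-→d12:-→d13:-→d14:-→d15:-→d16:-→d17:-→d18:-→d19:H5 -> H5
  del 0.0.0.0/2 (clear depth 2)
  lookup 51.0.0.21: bits 00110011 walk d0:-→d1:-→d2:-→d3:-→d4:-→d5:-→d6:-→d7:-→d8:H4 -> H4
  lookup 69.149.102.24: bits 01000101100101010110011000011000 walk d0:-→d1:-→d2:-→d3:-→d4:-→d5:-→d6:-→d7:-→d8:-→d9:-→d10:-→d11:-→d12:-→d13:-→d14:-→d15:-→d16:H2→d17:-→d18:-→d19:-→d20:H1→d21:-→d22:-→d23:-→d24:-→d25:-→d26:-→d27:-→d28:-→d29:-→d30:-→d31:-→d32:H4 -> H4
  lookup 69.149.110.24: bits 01000101100101010110 walk d0:-→d1:-→d2:-→d3:-→d4:-→d5:-→d6:-→d7:-→d8:-→d9:-→d10:-→d11:-→d12:-→d13:-→d14:-→d15:-→d16:H2→d17:-→d18:-→d19:-→d20:H1 -> H1

== LOOKUPS ==
["H0","H1","H2","H3","H1","H4","H3","H4","H5","H4","H4","H1"]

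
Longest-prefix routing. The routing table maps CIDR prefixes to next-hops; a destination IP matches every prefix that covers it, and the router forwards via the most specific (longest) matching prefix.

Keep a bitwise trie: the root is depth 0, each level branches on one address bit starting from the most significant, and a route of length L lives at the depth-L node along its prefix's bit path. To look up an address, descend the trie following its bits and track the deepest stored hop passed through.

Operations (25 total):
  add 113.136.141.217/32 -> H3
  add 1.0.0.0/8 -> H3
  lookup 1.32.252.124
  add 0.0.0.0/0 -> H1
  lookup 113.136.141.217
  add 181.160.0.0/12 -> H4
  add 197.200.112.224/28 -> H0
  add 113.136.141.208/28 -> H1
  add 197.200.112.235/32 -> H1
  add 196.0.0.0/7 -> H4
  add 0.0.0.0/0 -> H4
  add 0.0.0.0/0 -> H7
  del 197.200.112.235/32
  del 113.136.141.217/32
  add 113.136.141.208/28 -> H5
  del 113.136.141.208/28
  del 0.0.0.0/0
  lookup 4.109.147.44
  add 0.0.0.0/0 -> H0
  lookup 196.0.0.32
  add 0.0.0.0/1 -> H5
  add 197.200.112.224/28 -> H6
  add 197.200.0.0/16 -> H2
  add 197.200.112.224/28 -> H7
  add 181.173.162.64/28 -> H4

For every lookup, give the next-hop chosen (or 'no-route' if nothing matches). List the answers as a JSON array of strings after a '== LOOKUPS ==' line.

Process each operation:
  + 113.136.141.217/32 (H3) depth=32
  + 1.0.0.0/8 (H3) depth=8
  lookup 1.32.252.124: bits 00000001 walk d0:-→d1:-→d2:-→d3:-→d4:-→d5:-→d6:-→d7:-→d8:H3 -> H3
  + 0.0.0.0/0 (H1) depth=0
  lookup 113.136.141.217: bits 01110001100010001000110111011001 walk d0:H1→d1:-→d2:-→d3:-→d4:-→d5:-→d6:-→d7:-→d8:-→d9:-→d10:-→d11:-→d12:-→d13:-→d14:-→d15:-→d16:-→d17:-→d18:-→d19:-→d20:-→d21:-→d22:-→d23:-→d24:-→d25:-→d26:-→d27:-→d28:-→d29:-→d30:-→d31:-→d32:H3 -> H3
  + 181.160.0.0/12 (H4) depth=12
  + 197.200.112.224/28 (H0) depth=28
  + 113.136.141.208/28 (H1) depth=28
  + 197.200.112.235/32 (H1) depth=32
  + 196.0.0.0/7 (H4) depth=7
  + 0.0.0.0/0 (H4) depth=0
  + 0.0.0.0/0 (H7) depth=0
  - 197.200.112.235/32 clear@32
  - 113.136.141.217/32 clear@32
  + 113.136.141.208/28 (H5) depth=28
  - 113.136.141.208/28 clear@28
  - 0.0.0.0/0 clear@0
  lookup 4.109.147.44: bits 00000 walk d0:-→d1:-→d2:-→d3:-→d4:-→d5:- -> no-route
  + 0.0.0.0/0 (H0) depth=0
  lookup 196.0.0.32: bits 1100010 walk d0:H0→d1:-→d2:-→d3:-→d4:-→d5:-→d6:-→d7:H4 -> H4
  + 0.0.0.0/1 (H5) depth=1
  + 197.200.112.224/28 (H6) depth=28
  + 197.200.0.0/16 (H2) depth=16
  + 197.200.112.224/28 (H7) depth=28
  + 181.173.162.64/28 (H4) depth=28

== LOOKUPS ==
["H3","H3","no-route","H4"]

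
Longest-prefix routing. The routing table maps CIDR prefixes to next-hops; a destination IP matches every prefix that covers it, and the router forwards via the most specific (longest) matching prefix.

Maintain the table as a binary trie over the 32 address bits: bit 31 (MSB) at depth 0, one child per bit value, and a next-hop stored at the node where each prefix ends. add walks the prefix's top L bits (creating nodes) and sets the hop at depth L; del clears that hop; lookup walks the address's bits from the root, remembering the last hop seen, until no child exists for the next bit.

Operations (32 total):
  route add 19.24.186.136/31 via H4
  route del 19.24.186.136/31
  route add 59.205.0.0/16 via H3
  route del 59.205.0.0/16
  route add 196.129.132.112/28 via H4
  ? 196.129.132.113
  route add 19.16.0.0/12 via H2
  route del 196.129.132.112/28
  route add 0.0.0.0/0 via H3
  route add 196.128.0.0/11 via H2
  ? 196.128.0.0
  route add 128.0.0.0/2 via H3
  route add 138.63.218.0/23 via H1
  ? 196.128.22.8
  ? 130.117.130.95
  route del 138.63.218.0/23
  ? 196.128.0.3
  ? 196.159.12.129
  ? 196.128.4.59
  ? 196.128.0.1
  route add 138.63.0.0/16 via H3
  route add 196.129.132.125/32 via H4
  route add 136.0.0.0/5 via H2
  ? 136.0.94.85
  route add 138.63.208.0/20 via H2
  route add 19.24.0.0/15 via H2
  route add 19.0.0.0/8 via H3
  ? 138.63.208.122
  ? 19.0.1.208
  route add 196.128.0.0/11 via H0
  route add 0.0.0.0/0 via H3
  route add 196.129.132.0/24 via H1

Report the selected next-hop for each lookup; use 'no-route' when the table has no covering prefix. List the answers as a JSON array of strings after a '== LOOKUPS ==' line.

Trace:
  add 19.24.186.136/31 -> H4 at depth 31
  - 19.24.186.136/31 clear@31
  add 59.205.0.0/16 -> H3 at depth 16
  - 59.205.0.0/16 clear@16
  add 196.129.132.112/28 -> H4 at depth 28
  Q 196.129.132.113: descend 1100010010000001100001000111 ; hops seen [H4] ; pick H4
  add 19.16.0.0/12 -> H2 at depth 12
  - 196.129.132.112/28 clear@28
  add 0.0.0.0/0 -> H3 at depth 0
  add 196.128.0.0/11 -> H2 at depth 11
  Q 196.128.0.0: descend 110001001000000 ; hops seen [H3,H2] ; pick H2
  add 128.0.0.0/2 -> H3 at depth 2
  add 138.63.218.0/23 -> H1 at depth 23
  Q 196.128.22.8: descend 110001001000000 ; hops seen [H3,H2] ; pick H2
  Q 130.117.130.95: descend 1000 ; hops seen [H3,H3] ; pick H3
  - 138.63.218.0/23 clear@23
  Q 196.128.0.3: descend 110001001000000 ; hops seen [H3,H2] ; pick H2
  Q 196.159.12.129: descend 11000100100 ; hops seen [H3,H2] ; pick H2
  Q 196.128.4.59: descend 110001001000000 ; hops seen [H3,H2] ; pick H2
  Q 196.128.0.1: descend 110001001000000 ; hops seen [H3,H2] ; pick H2
  add 138.63.0.0/16 -> H3 at depth 16
  add 196.129.132.125/32 -> H4 at depth 32
  add 136.0.0.0/5 -> H2 at depth 5
  Q 136.0.94.85: descend 100010 ; hops seen [H3,H3,H2] ; pick H2
  add 138.63.208.0/20 -> H2 at depth 20
  add 19.24.0.0/15 -> H2 at depth 15
  add 19.0.0.0/8 -> H3 at depth 8
  Q 138.63.208.122: descend 10001010001111111101 ; hops seen [H3,H3,H2,H3,H2] ; pick H2
  Q 19.0.1.208: descend 00010011000 ; hops seen [H3,H3] ; pick H3
  add 196.128.0.0/11 -> H0 at depth 11
  add 0.0.0.0/0 -> H3 at depth 0
  add 196.129.132.0/24 -> H1 at depth 24

== LOOKUPS ==
["H4","H2","H2","H3","H2","H2","H2","H2","H2","H2","H3"]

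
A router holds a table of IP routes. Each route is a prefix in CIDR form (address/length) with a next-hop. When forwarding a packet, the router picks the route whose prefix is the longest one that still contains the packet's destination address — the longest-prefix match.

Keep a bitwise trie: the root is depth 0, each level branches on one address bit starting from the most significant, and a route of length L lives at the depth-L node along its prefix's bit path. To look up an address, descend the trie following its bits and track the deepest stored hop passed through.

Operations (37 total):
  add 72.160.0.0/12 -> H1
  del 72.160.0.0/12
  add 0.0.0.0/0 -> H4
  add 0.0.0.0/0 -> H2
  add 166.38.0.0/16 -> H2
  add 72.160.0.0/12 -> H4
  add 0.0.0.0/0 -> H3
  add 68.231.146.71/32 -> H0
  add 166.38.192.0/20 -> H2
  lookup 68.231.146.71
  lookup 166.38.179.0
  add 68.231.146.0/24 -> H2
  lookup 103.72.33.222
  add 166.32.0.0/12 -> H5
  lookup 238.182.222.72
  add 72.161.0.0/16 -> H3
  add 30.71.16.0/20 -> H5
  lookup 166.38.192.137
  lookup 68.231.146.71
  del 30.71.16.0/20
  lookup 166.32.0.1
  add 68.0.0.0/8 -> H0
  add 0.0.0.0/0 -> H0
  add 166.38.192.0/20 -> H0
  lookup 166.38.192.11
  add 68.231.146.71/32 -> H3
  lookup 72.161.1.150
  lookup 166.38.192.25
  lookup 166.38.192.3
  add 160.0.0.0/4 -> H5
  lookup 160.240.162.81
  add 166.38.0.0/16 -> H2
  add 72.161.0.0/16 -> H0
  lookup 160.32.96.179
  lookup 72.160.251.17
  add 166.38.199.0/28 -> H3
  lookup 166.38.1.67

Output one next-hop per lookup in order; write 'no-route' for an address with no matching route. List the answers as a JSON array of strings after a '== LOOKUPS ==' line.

Trace:
  + 72.160.0.0/12 (H1) depth=12
  del 72.160.0.0/12 (clear depth 12)
  + 0.0.0.0/0 (H4) depth=0
  + 0.0.0.0/0 (H2) depth=0
  + 166.38.0.0/16 (H2) depth=16
  + 72.160.0.0/12 (H4) depth=12
  + 0.0.0.0/0 (H3) depth=0
  + 68.231.146.71/32 (H0) depth=32
  + 166.38.192.0/20 (H2) depth=20
  Q 68.231.146.71: descend 01000100111001111001001001000111 ; hops seen [H3,H0] ; pick H0
  Q 166.38.179.0: descend 10100110001001101 ; hops seen [H3,H2] ; pick H2
  + 68.231.146.0/24 (H2) depth=24
  Q 103.72.33.222: descend 01 ; hops seen [H3] ; pick H3
  + 166.32.0.0/12 (H5) depth=12
  Q 238.182.222.72: descend 1 ; hops seen [H3] ; pick H3
  + 72.161.0.0/16 (H3) depth=16
  + 30.71.16.0/20 (H5) depth=20
  Q 166.38.192.137: descend 10100110001001101100 ; hops seen [H3,H5,H2,H2] ; pick H2
  Q 68.231.146.71: descend 01000100111001111001001001000111 ; hops seen [H3,H2,H0] ; pick H0
  del 30.71.16.0/20 (clear depth 20)
  Q 166.32.0.1: descend 1010011000100 ; hops seen [H3,H5] ; pick H5
  + 68.0.0.0/8 (H0) depth=8
  + 0.0.0.0/0 (H0) depth=0
  + 166.38.192.0/20 (H0) depth=20
  Q 166.38.192.11: descend 10100110001001101100 ; hops seen [H0,H5,H2,H0] ; pick H0
  + 68.231.146.71/32 (H3) depth=32
  Q 72.161.1.150: descend 0100100010100001 ; hops seen [H0,H4,H3] ; pick H3
  Q 166.38.192.25: descend 10100110001001101100 ; hops seen [H0,H5,H2,H0] ; pick H0
  Q 166.38.192.3: descend 10100110001001101100 ; hops seen [H0,H5,H2,H0] ; pick H0
  + 160.0.0.0/4 (H5) depth=4
  Q 160.240.162.81: descend 10100 ; hops seen [H0,H5] ; pick H5
  + 166.38.0.0/16 (H2) depth=16
  + 72.161.0.0/16 (H0) depth=16
  Q 160.32.96.179: descend 10100 ; hops seen [H0,H5] ; pick H5
  Q 72.160.251.17: descend 010010001010000 ; hops seen [H0,H4] ; pick H4
  + 166.38.199.0/28 (H3) depth=28
  Q 166.38.1.67: descend 1010011000100110 ; hops seen [H0,H5,H5,H2] ; pick H2

== LOOKUPS ==
["H0","H2","H3","H3","H2","H0","H5","H0","H3","H0","H0","H5","H5","H4","H2"]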